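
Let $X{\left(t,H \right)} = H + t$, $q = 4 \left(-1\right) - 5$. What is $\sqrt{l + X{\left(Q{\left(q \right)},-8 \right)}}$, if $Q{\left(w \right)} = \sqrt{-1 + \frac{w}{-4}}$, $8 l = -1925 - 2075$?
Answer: $\frac{\sqrt{-2032 + 2 \sqrt{5}}}{2} \approx 22.514 i$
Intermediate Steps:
$l = -500$ ($l = \frac{-1925 - 2075}{8} = \frac{1}{8} \left(-4000\right) = -500$)
$q = -9$ ($q = -4 - 5 = -9$)
$Q{\left(w \right)} = \sqrt{-1 - \frac{w}{4}}$ ($Q{\left(w \right)} = \sqrt{-1 + w \left(- \frac{1}{4}\right)} = \sqrt{-1 - \frac{w}{4}}$)
$\sqrt{l + X{\left(Q{\left(q \right)},-8 \right)}} = \sqrt{-500 - \left(8 - \frac{\sqrt{-4 - -9}}{2}\right)} = \sqrt{-500 - \left(8 - \frac{\sqrt{-4 + 9}}{2}\right)} = \sqrt{-500 - \left(8 - \frac{\sqrt{5}}{2}\right)} = \sqrt{-508 + \frac{\sqrt{5}}{2}}$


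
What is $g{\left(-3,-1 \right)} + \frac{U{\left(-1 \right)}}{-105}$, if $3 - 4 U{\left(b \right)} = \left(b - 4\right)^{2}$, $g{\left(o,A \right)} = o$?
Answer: $- \frac{619}{210} \approx -2.9476$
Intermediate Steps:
$U{\left(b \right)} = \frac{3}{4} - \frac{\left(-4 + b\right)^{2}}{4}$ ($U{\left(b \right)} = \frac{3}{4} - \frac{\left(b - 4\right)^{2}}{4} = \frac{3}{4} - \frac{\left(-4 + b\right)^{2}}{4}$)
$g{\left(-3,-1 \right)} + \frac{U{\left(-1 \right)}}{-105} = -3 + \frac{\frac{3}{4} - \frac{\left(-4 - 1\right)^{2}}{4}}{-105} = -3 - \frac{\frac{3}{4} - \frac{\left(-5\right)^{2}}{4}}{105} = -3 - \frac{\frac{3}{4} - \frac{25}{4}}{105} = -3 - - \frac{11}{210} = -3 + \frac{11}{210} = - \frac{619}{210}$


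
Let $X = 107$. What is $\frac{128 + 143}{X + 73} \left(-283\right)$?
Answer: $- \frac{76693}{180} \approx -426.07$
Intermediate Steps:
$\frac{128 + 143}{X + 73} \left(-283\right) = \frac{128 + 143}{107 + 73} \left(-283\right) = \frac{271}{180} \left(-283\right) = - \frac{76693}{180}$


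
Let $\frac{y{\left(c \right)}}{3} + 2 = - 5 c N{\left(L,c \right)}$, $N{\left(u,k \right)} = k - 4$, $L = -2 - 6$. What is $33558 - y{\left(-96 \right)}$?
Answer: $177564$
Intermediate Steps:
$L = -8$ ($L = -2 - 6 = -8$)
$N{\left(u,k \right)} = -4 + k$
$y{\left(c \right)} = -6 - 15 c \left(-4 + c\right)$ ($y{\left(c \right)} = -6 + 3 - 5 c \left(-4 + c\right) = -6 + 3 \left(- 5 c \left(-4 + c\right)\right) = -6 - 15 c \left(-4 + c\right)$)
$33558 - y{\left(-96 \right)} = 33558 - \left(-6 - 15 \left(-96\right)^{2} + 60 \left(-96\right)\right) = 33558 - \left(-6 - 138240 - 5760\right) = 33558 - -144006 = 33558 + 144006 = 177564$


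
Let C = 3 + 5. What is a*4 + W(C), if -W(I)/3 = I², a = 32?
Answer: -64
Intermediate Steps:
C = 8
W(I) = -3*I²
a*4 + W(C) = 32*4 - 3*8² = 128 - 3*64 = 128 - 192 = -64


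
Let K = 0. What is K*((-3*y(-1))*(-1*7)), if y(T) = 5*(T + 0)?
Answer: 0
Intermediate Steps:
y(T) = 5*T
K*((-3*y(-1))*(-1*7)) = 0*((-15*(-1))*(-1*7)) = 0*(-3*(-5)*(-7)) = 0*(15*(-7)) = 0*(-105) = 0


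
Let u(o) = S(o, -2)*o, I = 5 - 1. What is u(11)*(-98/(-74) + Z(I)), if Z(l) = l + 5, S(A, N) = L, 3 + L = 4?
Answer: 4202/37 ≈ 113.57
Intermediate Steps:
L = 1 (L = -3 + 4 = 1)
I = 4
S(A, N) = 1
u(o) = o (u(o) = 1*o = o)
Z(l) = 5 + l
u(11)*(-98/(-74) + Z(I)) = 11*(-98/(-74) + (5 + 4)) = 11*(-98*(-1/74) + 9) = 11*(49/37 + 9) = 11*(382/37) = 4202/37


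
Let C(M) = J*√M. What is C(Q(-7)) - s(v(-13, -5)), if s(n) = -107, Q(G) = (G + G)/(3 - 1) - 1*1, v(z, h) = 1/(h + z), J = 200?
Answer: 107 + 400*I*√2 ≈ 107.0 + 565.69*I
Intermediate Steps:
Q(G) = -1 + G (Q(G) = (2*G)/2 - 1 = (2*G)*(½) - 1 = G - 1 = -1 + G)
C(M) = 200*√M
C(Q(-7)) - s(v(-13, -5)) = 200*√(-1 - 7) - 1*(-107) = 200*√(-8) + 107 = 200*(2*I*√2) + 107 = 400*I*√2 + 107 = 107 + 400*I*√2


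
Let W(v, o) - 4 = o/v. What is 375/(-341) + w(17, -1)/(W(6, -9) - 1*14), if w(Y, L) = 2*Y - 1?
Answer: -31131/7843 ≈ -3.9693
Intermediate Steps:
W(v, o) = 4 + o/v
w(Y, L) = -1 + 2*Y
375/(-341) + w(17, -1)/(W(6, -9) - 1*14) = 375/(-341) + (-1 + 2*17)/((4 - 9/6) - 1*14) = 375*(-1/341) + (-1 + 34)/((4 - 9*⅙) - 14) = -375/341 + 33/((4 - 3/2) - 14) = -375/341 + 33/(5/2 - 14) = -375/341 + 33/(-23/2) = -375/341 + 33*(-2/23) = -375/341 - 66/23 = -31131/7843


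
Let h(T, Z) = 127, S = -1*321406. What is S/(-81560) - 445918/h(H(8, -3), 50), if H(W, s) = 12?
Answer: -18164126759/5179060 ≈ -3507.2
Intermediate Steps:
S = -321406
S/(-81560) - 445918/h(H(8, -3), 50) = -321406/(-81560) - 445918/127 = -321406*(-1/81560) - 445918*1/127 = 160703/40780 - 445918/127 = -18164126759/5179060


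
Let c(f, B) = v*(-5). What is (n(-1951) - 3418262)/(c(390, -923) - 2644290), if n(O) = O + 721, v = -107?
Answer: 3419492/2643755 ≈ 1.2934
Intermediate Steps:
c(f, B) = 535 (c(f, B) = -107*(-5) = 535)
n(O) = 721 + O
(n(-1951) - 3418262)/(c(390, -923) - 2644290) = ((721 - 1951) - 3418262)/(535 - 2644290) = (-1230 - 3418262)/(-2643755) = -3419492*(-1/2643755) = 3419492/2643755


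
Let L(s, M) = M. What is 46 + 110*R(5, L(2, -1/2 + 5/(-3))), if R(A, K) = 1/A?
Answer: 68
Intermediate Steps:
46 + 110*R(5, L(2, -1/2 + 5/(-3))) = 46 + 110/5 = 46 + 110*(⅕) = 46 + 22 = 68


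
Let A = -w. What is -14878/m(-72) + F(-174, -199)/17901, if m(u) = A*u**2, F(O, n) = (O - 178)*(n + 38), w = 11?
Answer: 7197521/2100384 ≈ 3.4268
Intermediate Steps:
F(O, n) = (-178 + O)*(38 + n)
A = -11 (A = -1*11 = -11)
m(u) = -11*u**2
-14878/m(-72) + F(-174, -199)/17901 = -14878/((-11*(-72)**2)) + (-6764 - 178*(-199) + 38*(-174) - 174*(-199))/17901 = -14878/((-11*5184)) + (-6764 + 35422 - 6612 + 34626)*(1/17901) = -14878/(-57024) + 56672*(1/17901) = -14878*(-1/57024) + 56672/17901 = 7439/28512 + 56672/17901 = 7197521/2100384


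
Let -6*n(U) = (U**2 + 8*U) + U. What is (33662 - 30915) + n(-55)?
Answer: 6976/3 ≈ 2325.3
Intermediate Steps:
n(U) = -3*U/2 - U**2/6 (n(U) = -((U**2 + 8*U) + U)/6 = -(U**2 + 9*U)/6 = -3*U/2 - U**2/6)
(33662 - 30915) + n(-55) = (33662 - 30915) - 1/6*(-55)*(9 - 55) = 2747 - 1/6*(-55)*(-46) = 2747 - 1265/3 = 6976/3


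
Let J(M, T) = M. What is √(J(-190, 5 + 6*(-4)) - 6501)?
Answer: I*√6691 ≈ 81.799*I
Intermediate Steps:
√(J(-190, 5 + 6*(-4)) - 6501) = √(-190 - 6501) = √(-6691) = I*√6691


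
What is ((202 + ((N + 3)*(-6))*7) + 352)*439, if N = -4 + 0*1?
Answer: 261644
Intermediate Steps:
N = -4 (N = -4 + 0 = -4)
((202 + ((N + 3)*(-6))*7) + 352)*439 = ((202 + ((-4 + 3)*(-6))*7) + 352)*439 = ((202 - 1*(-6)*7) + 352)*439 = ((202 + 6*7) + 352)*439 = ((202 + 42) + 352)*439 = (244 + 352)*439 = 596*439 = 261644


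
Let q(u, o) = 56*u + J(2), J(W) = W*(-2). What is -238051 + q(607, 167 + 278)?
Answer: -204063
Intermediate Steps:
J(W) = -2*W
q(u, o) = -4 + 56*u (q(u, o) = 56*u - 2*2 = 56*u - 4 = -4 + 56*u)
-238051 + q(607, 167 + 278) = -238051 + (-4 + 56*607) = -238051 + (-4 + 33992) = -238051 + 33988 = -204063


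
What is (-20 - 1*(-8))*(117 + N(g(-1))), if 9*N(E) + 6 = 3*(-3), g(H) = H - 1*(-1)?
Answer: -1384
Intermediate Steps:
g(H) = 1 + H (g(H) = H + 1 = 1 + H)
N(E) = -5/3 (N(E) = -⅔ + (3*(-3))/9 = -⅔ + (⅑)*(-9) = -⅔ - 1 = -5/3)
(-20 - 1*(-8))*(117 + N(g(-1))) = (-20 - 1*(-8))*(117 - 5/3) = (-20 + 8)*(346/3) = -12*346/3 = -1384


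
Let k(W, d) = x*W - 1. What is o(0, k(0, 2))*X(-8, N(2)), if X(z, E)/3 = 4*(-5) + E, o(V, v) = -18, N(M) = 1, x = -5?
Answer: 1026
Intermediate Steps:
k(W, d) = -1 - 5*W (k(W, d) = -5*W - 1 = -1 - 5*W)
X(z, E) = -60 + 3*E (X(z, E) = 3*(4*(-5) + E) = 3*(-20 + E) = -60 + 3*E)
o(0, k(0, 2))*X(-8, N(2)) = -18*(-60 + 3*1) = -18*(-60 + 3) = -18*(-57) = 1026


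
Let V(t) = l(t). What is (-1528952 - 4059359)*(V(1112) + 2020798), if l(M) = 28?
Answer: -11293004164886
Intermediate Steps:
V(t) = 28
(-1528952 - 4059359)*(V(1112) + 2020798) = (-1528952 - 4059359)*(28 + 2020798) = -5588311*2020826 = -11293004164886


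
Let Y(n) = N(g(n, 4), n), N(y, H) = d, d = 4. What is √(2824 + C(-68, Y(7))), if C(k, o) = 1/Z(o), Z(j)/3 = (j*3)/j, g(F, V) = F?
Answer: √25417/3 ≈ 53.142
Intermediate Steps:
N(y, H) = 4
Y(n) = 4
Z(j) = 9 (Z(j) = 3*((j*3)/j) = 3*((3*j)/j) = 3*3 = 9)
C(k, o) = ⅑ (C(k, o) = 1/9 = ⅑)
√(2824 + C(-68, Y(7))) = √(2824 + ⅑) = √(25417/9) = √25417/3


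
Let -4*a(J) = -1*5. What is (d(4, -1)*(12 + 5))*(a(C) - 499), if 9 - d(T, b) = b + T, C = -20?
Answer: -101541/2 ≈ -50771.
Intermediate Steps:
d(T, b) = 9 - T - b (d(T, b) = 9 - (b + T) = 9 - (T + b) = 9 + (-T - b) = 9 - T - b)
a(J) = 5/4 (a(J) = -(-1)*5/4 = -¼*(-5) = 5/4)
(d(4, -1)*(12 + 5))*(a(C) - 499) = ((9 - 1*4 - 1*(-1))*(12 + 5))*(5/4 - 499) = ((9 - 4 + 1)*17)*(-1991/4) = (6*17)*(-1991/4) = 102*(-1991/4) = -101541/2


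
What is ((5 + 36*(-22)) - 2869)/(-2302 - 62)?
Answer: 914/591 ≈ 1.5465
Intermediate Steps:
((5 + 36*(-22)) - 2869)/(-2302 - 62) = ((5 - 792) - 2869)/(-2364) = (-787 - 2869)*(-1/2364) = -3656*(-1/2364) = 914/591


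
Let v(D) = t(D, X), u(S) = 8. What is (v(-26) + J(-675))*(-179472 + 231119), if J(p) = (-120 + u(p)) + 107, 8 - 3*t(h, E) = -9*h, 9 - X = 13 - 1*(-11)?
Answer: -12446927/3 ≈ -4.1490e+6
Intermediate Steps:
X = -15 (X = 9 - (13 - 1*(-11)) = 9 - (13 + 11) = 9 - 1*24 = 9 - 24 = -15)
t(h, E) = 8/3 + 3*h (t(h, E) = 8/3 - (-3)*h = 8/3 + 3*h)
v(D) = 8/3 + 3*D
J(p) = -5 (J(p) = (-120 + 8) + 107 = -112 + 107 = -5)
(v(-26) + J(-675))*(-179472 + 231119) = ((8/3 + 3*(-26)) - 5)*(-179472 + 231119) = ((8/3 - 78) - 5)*51647 = (-226/3 - 5)*51647 = -241/3*51647 = -12446927/3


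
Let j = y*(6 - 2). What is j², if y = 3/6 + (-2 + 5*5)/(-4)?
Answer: 441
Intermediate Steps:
y = -21/4 (y = 3*(⅙) + (-2 + 25)*(-¼) = ½ + 23*(-¼) = ½ - 23/4 = -21/4 ≈ -5.2500)
j = -21 (j = -21*(6 - 2)/4 = -21/4*4 = -21)
j² = (-21)² = 441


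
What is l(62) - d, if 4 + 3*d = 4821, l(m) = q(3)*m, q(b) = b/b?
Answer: -4631/3 ≈ -1543.7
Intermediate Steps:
q(b) = 1
l(m) = m (l(m) = 1*m = m)
d = 4817/3 (d = -4/3 + (1/3)*4821 = -4/3 + 1607 = 4817/3 ≈ 1605.7)
l(62) - d = 62 - 1*4817/3 = 62 - 4817/3 = -4631/3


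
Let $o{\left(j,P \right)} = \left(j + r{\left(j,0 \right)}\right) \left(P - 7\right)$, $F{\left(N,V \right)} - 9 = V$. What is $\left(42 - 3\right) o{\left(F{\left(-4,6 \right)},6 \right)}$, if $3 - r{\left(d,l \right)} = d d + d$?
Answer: $8658$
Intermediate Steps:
$F{\left(N,V \right)} = 9 + V$
$r{\left(d,l \right)} = 3 - d - d^{2}$ ($r{\left(d,l \right)} = 3 - \left(d d + d\right) = 3 - \left(d^{2} + d\right) = 3 - \left(d + d^{2}\right) = 3 - d - d^{2}$)
$o{\left(j,P \right)} = \left(-7 + P\right) \left(3 - j^{2}\right)$ ($o{\left(j,P \right)} = \left(j - \left(-3 + j + j^{2}\right)\right) \left(P - 7\right) = \left(3 - j^{2}\right) \left(-7 + P\right) = \left(-7 + P\right) \left(3 - j^{2}\right)$)
$\left(42 - 3\right) o{\left(F{\left(-4,6 \right)},6 \right)} = \left(42 - 3\right) \left(-21 + 3 \cdot 6 + 7 \left(9 + 6\right)^{2} - 6 \left(9 + 6\right)^{2}\right) = 39 \left(-21 + 18 + 7 \cdot 15^{2} - 6 \cdot 15^{2}\right) = 39 \left(-21 + 18 + 7 \cdot 225 - 6 \cdot 225\right) = 39 \left(-21 + 18 + 1575 - 1350\right) = 39 \cdot 222 = 8658$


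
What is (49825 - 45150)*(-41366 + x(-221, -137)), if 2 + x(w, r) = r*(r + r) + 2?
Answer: -17895900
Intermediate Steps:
x(w, r) = 2*r² (x(w, r) = -2 + (r*(r + r) + 2) = -2 + (r*(2*r) + 2) = -2 + (2*r² + 2) = -2 + (2 + 2*r²) = 2*r²)
(49825 - 45150)*(-41366 + x(-221, -137)) = (49825 - 45150)*(-41366 + 2*(-137)²) = 4675*(-41366 + 2*18769) = 4675*(-41366 + 37538) = 4675*(-3828) = -17895900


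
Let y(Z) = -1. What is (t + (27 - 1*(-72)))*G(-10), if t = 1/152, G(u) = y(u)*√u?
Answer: -15049*I*√10/152 ≈ -313.09*I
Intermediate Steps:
G(u) = -√u
t = 1/152 ≈ 0.0065789
(t + (27 - 1*(-72)))*G(-10) = (1/152 + (27 - 1*(-72)))*(-√(-10)) = (1/152 + (27 + 72))*(-I*√10) = (1/152 + 99)*(-I*√10) = 15049*(-I*√10)/152 = -15049*I*√10/152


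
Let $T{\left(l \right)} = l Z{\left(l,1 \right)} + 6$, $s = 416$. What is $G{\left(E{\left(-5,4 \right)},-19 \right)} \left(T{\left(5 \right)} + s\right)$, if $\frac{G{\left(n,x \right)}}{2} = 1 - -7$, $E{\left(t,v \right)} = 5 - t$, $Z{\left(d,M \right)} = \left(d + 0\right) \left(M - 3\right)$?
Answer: $5952$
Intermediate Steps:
$Z{\left(d,M \right)} = d \left(-3 + M\right)$
$T{\left(l \right)} = 6 - 2 l^{2}$ ($T{\left(l \right)} = l l \left(-3 + 1\right) + 6 = l l \left(-2\right) + 6 = l \left(- 2 l\right) + 6 = - 2 l^{2} + 6 = 6 - 2 l^{2}$)
$G{\left(n,x \right)} = 16$ ($G{\left(n,x \right)} = 2 \left(1 - -7\right) = 2 \left(1 + 7\right) = 2 \cdot 8 = 16$)
$G{\left(E{\left(-5,4 \right)},-19 \right)} \left(T{\left(5 \right)} + s\right) = 16 \left(\left(6 - 2 \cdot 5^{2}\right) + 416\right) = 16 \left(\left(6 - 50\right) + 416\right) = 16 \left(-44 + 416\right) = 16 \cdot 372 = 5952$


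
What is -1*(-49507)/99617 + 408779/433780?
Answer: 2704194961/1878776620 ≈ 1.4393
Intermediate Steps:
-1*(-49507)/99617 + 408779/433780 = 49507*(1/99617) + 408779*(1/433780) = 49507/99617 + 17773/18860 = 2704194961/1878776620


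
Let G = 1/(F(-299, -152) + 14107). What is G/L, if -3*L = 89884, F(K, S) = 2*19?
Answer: -1/423803060 ≈ -2.3596e-9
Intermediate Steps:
F(K, S) = 38
L = -89884/3 (L = -⅓*89884 = -89884/3 ≈ -29961.)
G = 1/14145 (G = 1/(38 + 14107) = 1/14145 ≈ 7.0696e-5)
G/L = 1/(14145*(-89884/3)) = (1/14145)*(-3/89884) = -1/423803060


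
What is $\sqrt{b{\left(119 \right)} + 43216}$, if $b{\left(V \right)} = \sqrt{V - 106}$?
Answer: $\sqrt{43216 + \sqrt{13}} \approx 207.89$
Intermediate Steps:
$b{\left(V \right)} = \sqrt{-106 + V}$
$\sqrt{b{\left(119 \right)} + 43216} = \sqrt{\sqrt{-106 + 119} + 43216} = \sqrt{\sqrt{13} + 43216} = \sqrt{43216 + \sqrt{13}}$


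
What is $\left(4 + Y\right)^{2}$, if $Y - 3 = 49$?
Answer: $3136$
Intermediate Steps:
$Y = 52$ ($Y = 3 + 49 = 52$)
$\left(4 + Y\right)^{2} = \left(4 + 52\right)^{2} = 56^{2} = 3136$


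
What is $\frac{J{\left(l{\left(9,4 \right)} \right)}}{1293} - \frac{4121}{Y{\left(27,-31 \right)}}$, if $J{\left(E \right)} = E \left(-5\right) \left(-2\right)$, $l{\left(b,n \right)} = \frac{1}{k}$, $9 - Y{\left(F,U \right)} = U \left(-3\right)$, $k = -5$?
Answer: $\frac{1776095}{36204} \approx 49.058$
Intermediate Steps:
$Y{\left(F,U \right)} = 9 + 3 U$ ($Y{\left(F,U \right)} = 9 - U \left(-3\right) = 9 - - 3 U = 9 + 3 U$)
$l{\left(b,n \right)} = - \frac{1}{5}$ ($l{\left(b,n \right)} = \frac{1}{-5} = - \frac{1}{5}$)
$J{\left(E \right)} = 10 E$ ($J{\left(E \right)} = - 5 E \left(-2\right) = 10 E$)
$\frac{J{\left(l{\left(9,4 \right)} \right)}}{1293} - \frac{4121}{Y{\left(27,-31 \right)}} = \frac{10 \left(- \frac{1}{5}\right)}{1293} - \frac{4121}{9 + 3 \left(-31\right)} = \left(-2\right) \frac{1}{1293} - \frac{4121}{9 - 93} = - \frac{2}{1293} - \frac{4121}{-84} = - \frac{2}{1293} - - \frac{4121}{84} = - \frac{2}{1293} + \frac{4121}{84} = \frac{1776095}{36204}$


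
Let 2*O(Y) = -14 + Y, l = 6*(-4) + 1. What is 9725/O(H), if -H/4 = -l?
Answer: -9725/53 ≈ -183.49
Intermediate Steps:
l = -23 (l = -24 + 1 = -23)
H = -92 (H = -(-4)*(-23) = -4*23 = -92)
O(Y) = -7 + Y/2 (O(Y) = (-14 + Y)/2 = -7 + Y/2)
9725/O(H) = 9725/(-7 + (1/2)*(-92)) = 9725/(-7 - 46) = 9725/(-53) = 9725*(-1/53) = -9725/53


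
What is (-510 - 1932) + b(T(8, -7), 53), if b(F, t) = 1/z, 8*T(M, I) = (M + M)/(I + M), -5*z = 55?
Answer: -26863/11 ≈ -2442.1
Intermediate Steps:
z = -11 (z = -1/5*55 = -11)
T(M, I) = M/(4*(I + M)) (T(M, I) = ((M + M)/(I + M))/8 = ((2*M)/(I + M))/8 = (2*M/(I + M))/8 = M/(4*(I + M)))
b(F, t) = -1/11 (b(F, t) = 1/(-11) = -1/11)
(-510 - 1932) + b(T(8, -7), 53) = (-510 - 1932) - 1/11 = -2442 - 1/11 = -26863/11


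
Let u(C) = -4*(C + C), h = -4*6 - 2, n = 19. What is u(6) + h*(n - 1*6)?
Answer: -386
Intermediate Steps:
h = -26 (h = -24 - 2 = -26)
u(C) = -8*C
u(6) + h*(n - 1*6) = -8*6 - 26*(19 - 1*6) = -48 - 26*(19 - 6) = -48 - 26*13 = -48 - 338 = -386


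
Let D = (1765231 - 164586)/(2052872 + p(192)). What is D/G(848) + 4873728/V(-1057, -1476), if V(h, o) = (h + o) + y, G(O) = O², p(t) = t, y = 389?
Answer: -224856528587004209/98916557821952 ≈ -2273.2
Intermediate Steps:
V(h, o) = 389 + h + o (V(h, o) = (h + o) + 389 = 389 + h + o)
D = 1600645/2053064 (D = (1765231 - 164586)/(2052872 + 192) = 1600645/2053064 ≈ 0.77964)
D/G(848) + 4873728/V(-1057, -1476) = 1600645/(2053064*(848²)) + 4873728/(389 - 1057 - 1476) = (1600645/2053064)/719104 + 4873728/(-2144) = (1600645/2053064)*(1/719104) + 4873728*(-1/2144) = 1600645/1476366534656 - 152304/67 = -224856528587004209/98916557821952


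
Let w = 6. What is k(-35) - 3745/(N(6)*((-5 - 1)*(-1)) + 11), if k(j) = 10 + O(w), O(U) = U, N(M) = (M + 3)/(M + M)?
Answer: -6994/31 ≈ -225.61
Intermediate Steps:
N(M) = (3 + M)/(2*M) (N(M) = (3 + M)/((2*M)) = (3 + M)*(1/(2*M)) = (3 + M)/(2*M))
k(j) = 16 (k(j) = 10 + 6 = 16)
k(-35) - 3745/(N(6)*((-5 - 1)*(-1)) + 11) = 16 - 3745/(((1/2)*(3 + 6)/6)*((-5 - 1)*(-1)) + 11) = 16 - 3745/(((1/2)*(1/6)*9)*(-6*(-1)) + 11) = 16 - 3745/((3/4)*6 + 11) = 16 - 3745/(9/2 + 11) = 16 - 3745/31/2 = 16 - 3745*2/31 = 16 - 1*7490/31 = 16 - 7490/31 = -6994/31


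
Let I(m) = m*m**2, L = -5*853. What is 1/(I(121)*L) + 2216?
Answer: 16743448185639/7555707665 ≈ 2216.0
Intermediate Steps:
L = -4265
I(m) = m**3
1/(I(121)*L) + 2216 = 1/(121**3*(-4265)) + 2216 = -1/4265/1771561 + 2216 = (1/1771561)*(-1/4265) + 2216 = -1/7555707665 + 2216 = 16743448185639/7555707665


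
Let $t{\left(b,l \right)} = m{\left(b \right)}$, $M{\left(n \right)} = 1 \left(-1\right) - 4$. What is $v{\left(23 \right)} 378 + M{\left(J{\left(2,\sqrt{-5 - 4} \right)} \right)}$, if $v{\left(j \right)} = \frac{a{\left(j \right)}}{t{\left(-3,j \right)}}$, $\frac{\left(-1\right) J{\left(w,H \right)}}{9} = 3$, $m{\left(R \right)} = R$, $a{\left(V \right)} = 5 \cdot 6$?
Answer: $-3785$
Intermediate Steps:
$a{\left(V \right)} = 30$
$J{\left(w,H \right)} = -27$ ($J{\left(w,H \right)} = \left(-9\right) 3 = -27$)
$M{\left(n \right)} = -5$ ($M{\left(n \right)} = -1 - 4 = -5$)
$t{\left(b,l \right)} = b$
$v{\left(j \right)} = -10$ ($v{\left(j \right)} = \frac{30}{-3} = 30 \left(- \frac{1}{3}\right) = -10$)
$v{\left(23 \right)} 378 + M{\left(J{\left(2,\sqrt{-5 - 4} \right)} \right)} = \left(-10\right) 378 - 5 = -3780 - 5 = -3785$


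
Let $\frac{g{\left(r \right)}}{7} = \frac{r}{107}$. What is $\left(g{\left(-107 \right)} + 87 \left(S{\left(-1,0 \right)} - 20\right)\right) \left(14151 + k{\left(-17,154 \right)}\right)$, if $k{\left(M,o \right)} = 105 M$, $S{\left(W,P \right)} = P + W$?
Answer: $-22679244$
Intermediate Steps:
$g{\left(r \right)} = \frac{7 r}{107}$ ($g{\left(r \right)} = 7 \frac{r}{107} = \frac{7 r}{107}$)
$\left(g{\left(-107 \right)} + 87 \left(S{\left(-1,0 \right)} - 20\right)\right) \left(14151 + k{\left(-17,154 \right)}\right) = \left(\frac{7}{107} \left(-107\right) + 87 \left(\left(0 - 1\right) - 20\right)\right) \left(14151 + 105 \left(-17\right)\right) = \left(-7 + 87 \left(-1 - 20\right)\right) \left(14151 - 1785\right) = \left(-7 + 87 \left(-21\right)\right) 12366 = \left(-7 - 1827\right) 12366 = \left(-1834\right) 12366 = -22679244$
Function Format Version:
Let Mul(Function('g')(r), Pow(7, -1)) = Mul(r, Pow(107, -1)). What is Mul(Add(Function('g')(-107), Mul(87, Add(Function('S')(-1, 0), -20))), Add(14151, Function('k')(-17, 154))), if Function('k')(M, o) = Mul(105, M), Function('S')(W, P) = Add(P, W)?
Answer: -22679244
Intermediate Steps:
Function('g')(r) = Mul(Rational(7, 107), r) (Function('g')(r) = Mul(7, Mul(r, Pow(107, -1))) = Mul(7, Mul(r, Rational(1, 107))) = Mul(7, Mul(Rational(1, 107), r)) = Mul(Rational(7, 107), r))
Mul(Add(Function('g')(-107), Mul(87, Add(Function('S')(-1, 0), -20))), Add(14151, Function('k')(-17, 154))) = Mul(Add(Mul(Rational(7, 107), -107), Mul(87, Add(Add(0, -1), -20))), Add(14151, Mul(105, -17))) = Mul(Add(-7, Mul(87, Add(-1, -20))), Add(14151, -1785)) = Mul(Add(-7, Mul(87, -21)), 12366) = Mul(Add(-7, -1827), 12366) = Mul(-1834, 12366) = -22679244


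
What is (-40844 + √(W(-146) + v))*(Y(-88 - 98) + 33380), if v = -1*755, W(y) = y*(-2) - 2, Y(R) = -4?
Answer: -1363209344 + 33376*I*√465 ≈ -1.3632e+9 + 7.1972e+5*I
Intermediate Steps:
W(y) = -2 - 2*y (W(y) = -2*y - 2 = -2 - 2*y)
v = -755
(-40844 + √(W(-146) + v))*(Y(-88 - 98) + 33380) = (-40844 + √((-2 - 2*(-146)) - 755))*(-4 + 33380) = (-40844 + √((-2 + 292) - 755))*33376 = (-40844 + √(290 - 755))*33376 = (-40844 + √(-465))*33376 = (-40844 + I*√465)*33376 = -1363209344 + 33376*I*√465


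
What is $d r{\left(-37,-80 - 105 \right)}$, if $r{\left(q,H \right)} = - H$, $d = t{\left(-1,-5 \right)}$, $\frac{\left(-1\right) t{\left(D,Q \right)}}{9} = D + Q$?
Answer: $9990$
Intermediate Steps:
$t{\left(D,Q \right)} = - 9 D - 9 Q$ ($t{\left(D,Q \right)} = - 9 \left(D + Q\right) = - 9 D - 9 Q$)
$d = 54$ ($d = \left(-9\right) \left(-1\right) - -45 = 9 + 45 = 54$)
$d r{\left(-37,-80 - 105 \right)} = 54 \left(- (-80 - 105)\right) = 54 \left(\left(-1\right) \left(-185\right)\right) = 54 \cdot 185 = 9990$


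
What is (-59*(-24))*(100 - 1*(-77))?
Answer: 250632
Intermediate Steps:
(-59*(-24))*(100 - 1*(-77)) = 1416*(100 + 77) = 1416*177 = 250632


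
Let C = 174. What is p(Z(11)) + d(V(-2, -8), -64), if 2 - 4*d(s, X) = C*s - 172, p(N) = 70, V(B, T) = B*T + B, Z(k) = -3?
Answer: -991/2 ≈ -495.50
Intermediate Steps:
V(B, T) = B + B*T
d(s, X) = 87/2 - 87*s/2 (d(s, X) = ½ - (174*s - 172)/4 = ½ - (-172 + 174*s)/4 = ½ + (43 - 87*s/2) = 87/2 - 87*s/2)
p(Z(11)) + d(V(-2, -8), -64) = 70 + (87/2 - (-87)*(1 - 8)) = 70 + (87/2 - (-87)*(-7)) = 70 + (87/2 - 87/2*14) = 70 + (87/2 - 609) = 70 - 1131/2 = -991/2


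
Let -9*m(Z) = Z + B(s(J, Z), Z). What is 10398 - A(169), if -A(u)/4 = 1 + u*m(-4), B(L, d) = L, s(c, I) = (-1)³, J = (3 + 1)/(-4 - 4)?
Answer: 96998/9 ≈ 10778.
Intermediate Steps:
J = -½ (J = 4/(-8) = 4*(-⅛) = -½ ≈ -0.50000)
s(c, I) = -1
m(Z) = ⅑ - Z/9 (m(Z) = -(Z - 1)/9 = -(-1 + Z)/9 = ⅑ - Z/9)
A(u) = -4 - 20*u/9 (A(u) = -4*(1 + u*(⅑ - ⅑*(-4))) = -4*(1 + u*(⅑ + 4/9)) = -4*(1 + u*(5/9)) = -4*(1 + 5*u/9) = -4 - 20*u/9)
10398 - A(169) = 10398 - (-4 - 20/9*169) = 10398 - (-4 - 3380/9) = 10398 - 1*(-3416/9) = 10398 + 3416/9 = 96998/9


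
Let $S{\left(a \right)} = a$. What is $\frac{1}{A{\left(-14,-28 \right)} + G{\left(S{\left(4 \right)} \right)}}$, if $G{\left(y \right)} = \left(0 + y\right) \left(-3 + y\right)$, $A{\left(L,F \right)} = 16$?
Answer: $\frac{1}{20} \approx 0.05$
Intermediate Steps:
$G{\left(y \right)} = y \left(-3 + y\right)$
$\frac{1}{A{\left(-14,-28 \right)} + G{\left(S{\left(4 \right)} \right)}} = \frac{1}{16 + 4 \left(-3 + 4\right)} = \frac{1}{16 + 4 \cdot 1} = \frac{1}{16 + 4} = \frac{1}{20}$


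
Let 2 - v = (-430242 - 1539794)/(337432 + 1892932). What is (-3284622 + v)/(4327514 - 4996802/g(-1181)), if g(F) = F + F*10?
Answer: -23792679486321801/31349846490157016 ≈ -0.75894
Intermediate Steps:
v = 1607691/557591 (v = 2 - (-430242 - 1539794)/(337432 + 1892932) = 2 - (-1970036)/2230364 = 2 - 1*(-492509/557591) = 2 + 492509/557591 = 1607691/557591 ≈ 2.8833)
g(F) = 11*F (g(F) = F + 10*F = 11*F)
(-3284622 + v)/(4327514 - 4996802/g(-1181)) = (-3284622 + 1607691/557591)/(4327514 - 4996802/(11*(-1181))) = -1831474057911/(557591*(4327514 - 4996802/(-12991))) = -1831474057911/(557591*(4327514 - 4996802*(-1/12991))) = -1831474057911/(557591*(4327514 + 4996802/12991)) = -1831474057911/(557591*56223731176/12991) = -1831474057911/557591*12991/56223731176 = -23792679486321801/31349846490157016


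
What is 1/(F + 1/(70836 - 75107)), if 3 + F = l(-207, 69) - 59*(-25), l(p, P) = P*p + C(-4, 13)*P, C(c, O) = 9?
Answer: -4271/52063491 ≈ -8.2035e-5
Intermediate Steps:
l(p, P) = 9*P + P*p (l(p, P) = P*p + 9*P = 9*P + P*p)
F = -12190 (F = -3 + (69*(9 - 207) - 59*(-25)) = -3 + (69*(-198) + 1475) = -3 + (-13662 + 1475) = -3 - 12187 = -12190)
1/(F + 1/(70836 - 75107)) = 1/(-12190 + 1/(70836 - 75107)) = 1/(-12190 + 1/(-4271)) = 1/(-12190 - 1/4271) = 1/(-52063491/4271) = -4271/52063491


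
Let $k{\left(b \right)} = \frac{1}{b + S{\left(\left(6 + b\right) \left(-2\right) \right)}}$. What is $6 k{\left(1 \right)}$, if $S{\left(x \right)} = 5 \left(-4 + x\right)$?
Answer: $- \frac{6}{89} \approx -0.067416$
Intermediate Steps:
$S{\left(x \right)} = -20 + 5 x$
$k{\left(b \right)} = \frac{1}{-80 - 9 b}$ ($k{\left(b \right)} = \frac{1}{b + \left(-20 + 5 \left(6 + b\right) \left(-2\right)\right)} = \frac{1}{b + \left(-20 + 5 \left(-12 - 2 b\right)\right)} = \frac{1}{b - \left(80 + 10 b\right)} = \frac{1}{-80 - 9 b}$)
$6 k{\left(1 \right)} = 6 \left(- \frac{1}{80 + 9 \cdot 1}\right) = 6 \left(- \frac{1}{80 + 9}\right) = 6 \left(- \frac{1}{89}\right) = - \frac{6}{89}$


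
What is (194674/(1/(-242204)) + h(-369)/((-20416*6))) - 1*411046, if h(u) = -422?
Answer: -2887918690732205/61248 ≈ -4.7151e+10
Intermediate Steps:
(194674/(1/(-242204)) + h(-369)/((-20416*6))) - 1*411046 = (194674/(1/(-242204)) - 422/((-20416*6))) - 1*411046 = (194674/(-1/242204) - 422/(-122496)) - 411046 = (194674*(-242204) - 422*(-1/122496)) - 411046 = (-47150821496 + 211/61248) - 411046 = -2887893514986797/61248 - 411046 = -2887918690732205/61248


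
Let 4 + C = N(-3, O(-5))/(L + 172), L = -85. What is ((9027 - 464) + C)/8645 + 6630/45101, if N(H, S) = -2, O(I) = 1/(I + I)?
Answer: 324118699/285051585 ≈ 1.1371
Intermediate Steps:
O(I) = 1/(2*I)
C = -350/87 (C = -4 - 2/(-85 + 172) = -4 - 2/87 = -350/87 ≈ -4.0230)
((9027 - 464) + C)/8645 + 6630/45101 = ((9027 - 464) - 350/87)/8645 + 6630/45101 = (8563 - 350/87)*(1/8645) + 6630*(1/45101) = (744631/87)*(1/8645) + 390/2653 = 744631/752115 + 390/2653 = 324118699/285051585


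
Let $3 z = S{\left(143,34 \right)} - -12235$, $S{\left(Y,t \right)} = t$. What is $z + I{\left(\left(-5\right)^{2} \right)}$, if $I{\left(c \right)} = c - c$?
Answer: $\frac{12269}{3} \approx 4089.7$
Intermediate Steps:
$I{\left(c \right)} = 0$
$z = \frac{12269}{3}$ ($z = \frac{34 - -12235}{3} = \frac{34 + 12235}{3} = \frac{1}{3} \cdot 12269 = \frac{12269}{3} \approx 4089.7$)
$z + I{\left(\left(-5\right)^{2} \right)} = \frac{12269}{3} + 0 = \frac{12269}{3}$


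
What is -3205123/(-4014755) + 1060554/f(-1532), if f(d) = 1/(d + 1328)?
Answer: -868604349545957/4014755 ≈ -2.1635e+8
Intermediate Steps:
f(d) = 1/(1328 + d)
-3205123/(-4014755) + 1060554/f(-1532) = -3205123/(-4014755) + 1060554/(1/(1328 - 1532)) = -3205123*(-1/4014755) + 1060554/(1/(-204)) = 3205123/4014755 + 1060554/(-1/204) = 3205123/4014755 + 1060554*(-204) = 3205123/4014755 - 216353016 = -868604349545957/4014755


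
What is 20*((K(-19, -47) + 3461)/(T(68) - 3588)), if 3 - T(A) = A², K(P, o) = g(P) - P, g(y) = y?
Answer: -69220/8209 ≈ -8.4322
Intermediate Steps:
K(P, o) = 0 (K(P, o) = P - P = 0)
T(A) = 3 - A²
20*((K(-19, -47) + 3461)/(T(68) - 3588)) = 20*((0 + 3461)/((3 - 1*68²) - 3588)) = 20*(3461/((3 - 1*4624) - 3588)) = 20*(3461/((3 - 4624) - 3588)) = 20*(3461/(-4621 - 3588)) = 20*(3461/(-8209)) = 20*(3461*(-1/8209)) = 20*(-3461/8209) = -69220/8209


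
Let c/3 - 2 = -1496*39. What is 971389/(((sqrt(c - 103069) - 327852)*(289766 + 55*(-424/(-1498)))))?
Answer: -13251966555254/1296095098083137867 - 727570361*I*sqrt(278095)/23329711765496481606 ≈ -1.0225e-5 - 1.6446e-8*I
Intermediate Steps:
c = -175026 (c = 6 + 3*(-1496*39) = 6 + 3*(-58344) = 6 - 175032 = -175026)
971389/(((sqrt(c - 103069) - 327852)*(289766 + 55*(-424/(-1498))))) = 971389/(((sqrt(-175026 - 103069) - 327852)*(289766 + 55*(-424/(-1498))))) = 971389/(((sqrt(-278095) - 327852)*(289766 + 55*(-424*(-1/1498))))) = 971389/(((I*sqrt(278095) - 327852)*(289766 + 55*(212/749)))) = 971389/(((-327852 + I*sqrt(278095))*(289766 + 11660/749))) = 971389/(((-327852 + I*sqrt(278095))*(217046394/749))) = 971389/(-10165584909384/107 + 217046394*I*sqrt(278095)/749)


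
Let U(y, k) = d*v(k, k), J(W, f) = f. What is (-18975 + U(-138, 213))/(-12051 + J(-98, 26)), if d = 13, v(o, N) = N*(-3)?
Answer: 27282/12025 ≈ 2.2688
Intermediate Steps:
v(o, N) = -3*N
U(y, k) = -39*k (U(y, k) = 13*(-3*k) = -39*k)
(-18975 + U(-138, 213))/(-12051 + J(-98, 26)) = (-18975 - 39*213)/(-12051 + 26) = (-18975 - 8307)/(-12025) = -27282*(-1/12025) = 27282/12025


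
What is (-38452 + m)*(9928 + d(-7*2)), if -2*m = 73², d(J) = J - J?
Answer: -408204612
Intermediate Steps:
d(J) = 0
m = -5329/2 (m = -½*73² = -½*5329 = -5329/2 ≈ -2664.5)
(-38452 + m)*(9928 + d(-7*2)) = (-38452 - 5329/2)*(9928 + 0) = -82233/2*9928 = -408204612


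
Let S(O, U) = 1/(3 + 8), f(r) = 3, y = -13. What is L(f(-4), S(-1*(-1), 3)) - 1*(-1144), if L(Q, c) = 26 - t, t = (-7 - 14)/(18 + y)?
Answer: 5871/5 ≈ 1174.2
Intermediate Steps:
S(O, U) = 1/11
t = -21/5 (t = (-7 - 14)/(18 - 13) = -21/5 ≈ -4.2000)
L(Q, c) = 151/5 (L(Q, c) = 26 - 1*(-21/5) = 26 + 21/5 = 151/5)
L(f(-4), S(-1*(-1), 3)) - 1*(-1144) = 151/5 - 1*(-1144) = 151/5 + 1144 = 5871/5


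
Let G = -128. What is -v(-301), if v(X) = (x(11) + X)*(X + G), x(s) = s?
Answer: -124410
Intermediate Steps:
v(X) = (-128 + X)*(11 + X) (v(X) = (11 + X)*(X - 128) = (11 + X)*(-128 + X) = (-128 + X)*(11 + X))
-v(-301) = -(-1408 + (-301)² - 117*(-301)) = -(-1408 + 90601 + 35217) = -1*124410 = -124410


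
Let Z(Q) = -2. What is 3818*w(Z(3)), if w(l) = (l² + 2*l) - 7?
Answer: -26726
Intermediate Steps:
w(l) = -7 + l² + 2*l
3818*w(Z(3)) = 3818*(-7 + (-2)² + 2*(-2)) = 3818*(-7 + 4 - 4) = 3818*(-7) = -26726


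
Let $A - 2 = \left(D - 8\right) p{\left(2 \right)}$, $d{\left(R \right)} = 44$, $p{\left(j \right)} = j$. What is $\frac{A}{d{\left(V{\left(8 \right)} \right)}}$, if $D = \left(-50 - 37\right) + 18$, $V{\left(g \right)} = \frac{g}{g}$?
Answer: $- \frac{38}{11} \approx -3.4545$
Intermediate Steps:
$V{\left(g \right)} = 1$
$D = -69$ ($D = -87 + 18 = -69$)
$A = -152$ ($A = 2 + \left(-69 - 8\right) 2 = 2 - 154 = -152$)
$\frac{A}{d{\left(V{\left(8 \right)} \right)}} = - \frac{152}{44} = \left(-152\right) \frac{1}{44} = - \frac{38}{11}$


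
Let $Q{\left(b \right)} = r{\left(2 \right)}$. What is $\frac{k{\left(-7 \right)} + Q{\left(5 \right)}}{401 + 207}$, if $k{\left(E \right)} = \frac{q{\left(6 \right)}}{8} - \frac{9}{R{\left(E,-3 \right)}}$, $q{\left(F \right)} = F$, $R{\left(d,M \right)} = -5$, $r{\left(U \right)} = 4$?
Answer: $\frac{131}{12160} \approx 0.010773$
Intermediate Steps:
$Q{\left(b \right)} = 4$
$k{\left(E \right)} = \frac{51}{20}$ ($k{\left(E \right)} = \frac{6}{8} - \frac{9}{-5} = 6 \cdot \frac{1}{8} - - \frac{9}{5} = \frac{3}{4} + \frac{9}{5} = \frac{51}{20}$)
$\frac{k{\left(-7 \right)} + Q{\left(5 \right)}}{401 + 207} = \frac{\frac{51}{20} + 4}{401 + 207} = \frac{131}{20 \cdot 608} = \frac{131}{20} \cdot \frac{1}{608} = \frac{131}{12160}$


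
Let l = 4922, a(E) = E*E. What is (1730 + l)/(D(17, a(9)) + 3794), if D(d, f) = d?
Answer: 6652/3811 ≈ 1.7455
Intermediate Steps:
a(E) = E²
(1730 + l)/(D(17, a(9)) + 3794) = (1730 + 4922)/(17 + 3794) = 6652/3811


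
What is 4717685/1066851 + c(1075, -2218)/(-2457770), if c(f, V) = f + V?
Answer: 11596204073143/2622074382270 ≈ 4.4225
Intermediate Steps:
c(f, V) = V + f
4717685/1066851 + c(1075, -2218)/(-2457770) = 4717685/1066851 + (-2218 + 1075)/(-2457770) = 4717685*(1/1066851) - 1143*(-1/2457770) = 4717685/1066851 + 1143/2457770 = 11596204073143/2622074382270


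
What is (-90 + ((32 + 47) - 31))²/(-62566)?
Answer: -126/4469 ≈ -0.028194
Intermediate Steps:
(-90 + ((32 + 47) - 31))²/(-62566) = (-90 + (79 - 31))²*(-1/62566) = (-90 + 48)²*(-1/62566) = (-42)²*(-1/62566) = 1764*(-1/62566) = -126/4469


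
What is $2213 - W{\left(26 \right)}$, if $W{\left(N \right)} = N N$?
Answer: $1537$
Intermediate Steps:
$W{\left(N \right)} = N^{2}$
$2213 - W{\left(26 \right)} = 2213 - 26^{2} = 2213 - 676 = 1537$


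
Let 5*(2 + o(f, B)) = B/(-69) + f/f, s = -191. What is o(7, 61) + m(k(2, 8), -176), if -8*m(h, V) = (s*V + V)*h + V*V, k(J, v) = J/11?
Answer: -1598722/345 ≈ -4634.0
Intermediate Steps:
k(J, v) = J/11 (k(J, v) = J*(1/11) = J/11)
m(h, V) = -V**2/8 + 95*V*h/4 (m(h, V) = -((-191*V + V)*h + V*V)/8 = -((-190*V)*h + V**2)/8 = -(-190*V*h + V**2)/8 = -(V**2 - 190*V*h)/8 = -V**2/8 + 95*V*h/4)
o(f, B) = -9/5 - B/345 (o(f, B) = -2 + (B/(-69) + f/f)/5 = -2 + (B*(-1/69) + 1)/5 = -2 + (-B/69 + 1)/5 = -2 + (1 - B/69)/5 = -2 + (1/5 - B/345) = -9/5 - B/345)
o(7, 61) + m(k(2, 8), -176) = (-9/5 - 1/345*61) + (1/8)*(-176)*(-1*(-176) + 190*((1/11)*2)) = (-9/5 - 61/345) + (1/8)*(-176)*(176 + 190*(2/11)) = -682/345 + (1/8)*(-176)*(176 + 380/11) = -682/345 + (1/8)*(-176)*(2316/11) = -682/345 - 4632 = -1598722/345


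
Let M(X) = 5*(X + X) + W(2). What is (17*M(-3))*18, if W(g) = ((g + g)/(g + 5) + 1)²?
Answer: -412794/49 ≈ -8424.4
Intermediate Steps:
W(g) = (1 + 2*g/(5 + g))² (W(g) = ((2*g)/(5 + g) + 1)² = (2*g/(5 + g) + 1)² = (1 + 2*g/(5 + g))²)
M(X) = 121/49 + 10*X (M(X) = 5*(X + X) + (5 + 3*2)²/(5 + 2)² = 5*(2*X) + (5 + 6)²/7² = 10*X + (1/49)*11² = 10*X + (1/49)*121 = 10*X + 121/49 = 121/49 + 10*X)
(17*M(-3))*18 = (17*(121/49 + 10*(-3)))*18 = (17*(121/49 - 30))*18 = (17*(-1349/49))*18 = -22933/49*18 = -412794/49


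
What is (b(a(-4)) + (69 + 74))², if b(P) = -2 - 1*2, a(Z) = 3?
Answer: 19321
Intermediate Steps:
b(P) = -4 (b(P) = -2 - 2 = -4)
(b(a(-4)) + (69 + 74))² = (-4 + (69 + 74))² = (-4 + 143)² = 139² = 19321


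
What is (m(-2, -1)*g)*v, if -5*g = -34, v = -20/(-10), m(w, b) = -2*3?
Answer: -408/5 ≈ -81.600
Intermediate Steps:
m(w, b) = -6
v = 2 (v = -20*(-1/10) = 2)
g = 34/5 (g = -1/5*(-34) = 34/5 ≈ 6.8000)
(m(-2, -1)*g)*v = -6*34/5*2 = -204/5*2 = -408/5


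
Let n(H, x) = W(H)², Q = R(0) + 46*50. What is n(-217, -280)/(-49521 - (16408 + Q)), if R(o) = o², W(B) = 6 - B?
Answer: -49729/68229 ≈ -0.72885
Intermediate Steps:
Q = 2300 (Q = 0² + 46*50 = 0 + 2300 = 2300)
n(H, x) = (6 - H)²
n(-217, -280)/(-49521 - (16408 + Q)) = (-6 - 217)²/(-49521 - (16408 + 2300)) = (-223)²/(-49521 - 1*18708) = 49729/(-49521 - 18708) = 49729/(-68229) = 49729*(-1/68229) = -49729/68229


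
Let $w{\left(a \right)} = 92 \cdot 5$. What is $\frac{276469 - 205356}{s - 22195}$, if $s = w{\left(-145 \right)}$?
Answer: $- \frac{10159}{3105} \approx -3.2718$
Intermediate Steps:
$w{\left(a \right)} = 460$
$s = 460$
$\frac{276469 - 205356}{s - 22195} = \frac{276469 - 205356}{460 - 22195} = \frac{71113}{-21735} = 71113 \left(- \frac{1}{21735}\right) = - \frac{10159}{3105}$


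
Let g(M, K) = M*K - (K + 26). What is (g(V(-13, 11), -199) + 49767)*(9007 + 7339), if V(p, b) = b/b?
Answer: 813066386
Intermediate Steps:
V(p, b) = 1
g(M, K) = -26 - K + K*M (g(M, K) = K*M - (26 + K) = K*M + (-26 - K) = -26 - K + K*M)
(g(V(-13, 11), -199) + 49767)*(9007 + 7339) = ((-26 - 1*(-199) - 199*1) + 49767)*(9007 + 7339) = ((-26 + 199 - 199) + 49767)*16346 = (-26 + 49767)*16346 = 49741*16346 = 813066386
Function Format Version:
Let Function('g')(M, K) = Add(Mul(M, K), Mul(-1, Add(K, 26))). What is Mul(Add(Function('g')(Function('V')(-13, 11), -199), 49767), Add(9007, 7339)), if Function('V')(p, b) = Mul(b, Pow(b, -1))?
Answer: 813066386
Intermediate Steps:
Function('V')(p, b) = 1
Function('g')(M, K) = Add(-26, Mul(-1, K), Mul(K, M)) (Function('g')(M, K) = Add(Mul(K, M), Mul(-1, Add(26, K))) = Add(Mul(K, M), Add(-26, Mul(-1, K))) = Add(-26, Mul(-1, K), Mul(K, M)))
Mul(Add(Function('g')(Function('V')(-13, 11), -199), 49767), Add(9007, 7339)) = Mul(Add(Add(-26, Mul(-1, -199), Mul(-199, 1)), 49767), Add(9007, 7339)) = Mul(Add(Add(-26, 199, -199), 49767), 16346) = Mul(Add(-26, 49767), 16346) = Mul(49741, 16346) = 813066386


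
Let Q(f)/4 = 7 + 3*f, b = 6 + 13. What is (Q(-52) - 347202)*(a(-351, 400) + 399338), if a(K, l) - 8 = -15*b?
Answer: -138792617678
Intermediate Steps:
b = 19
a(K, l) = -277 (a(K, l) = 8 - 15*19 = 8 - 285 = -277)
Q(f) = 28 + 12*f (Q(f) = 4*(7 + 3*f) = 28 + 12*f)
(Q(-52) - 347202)*(a(-351, 400) + 399338) = ((28 + 12*(-52)) - 347202)*(-277 + 399338) = ((28 - 624) - 347202)*399061 = (-596 - 347202)*399061 = -347798*399061 = -138792617678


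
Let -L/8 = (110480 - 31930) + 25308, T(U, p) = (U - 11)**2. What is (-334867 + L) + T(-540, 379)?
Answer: -862130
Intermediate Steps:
T(U, p) = (-11 + U)**2
L = -830864 (L = -8*((110480 - 31930) + 25308) = -8*(78550 + 25308) = -8*103858 = -830864)
(-334867 + L) + T(-540, 379) = (-334867 - 830864) + (-11 - 540)**2 = -1165731 + (-551)**2 = -1165731 + 303601 = -862130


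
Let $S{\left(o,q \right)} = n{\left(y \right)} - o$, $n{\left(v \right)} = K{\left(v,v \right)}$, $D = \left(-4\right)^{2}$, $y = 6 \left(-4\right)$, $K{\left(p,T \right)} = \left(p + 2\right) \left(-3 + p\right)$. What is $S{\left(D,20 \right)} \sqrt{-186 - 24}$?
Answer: $578 i \sqrt{210} \approx 8376.0 i$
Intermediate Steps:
$K{\left(p,T \right)} = \left(-3 + p\right) \left(2 + p\right)$ ($K{\left(p,T \right)} = \left(2 + p\right) \left(-3 + p\right) = \left(-3 + p\right) \left(2 + p\right)$)
$y = -24$
$D = 16$
$n{\left(v \right)} = -6 + v^{2} - v$
$S{\left(o,q \right)} = 594 - o$ ($S{\left(o,q \right)} = \left(-6 + \left(-24\right)^{2} - -24\right) - o = \left(-6 + 576 + 24\right) - o = 594 - o$)
$S{\left(D,20 \right)} \sqrt{-186 - 24} = \left(594 - 16\right) \sqrt{-186 - 24} = \left(594 - 16\right) \sqrt{-210} = 578 i \sqrt{210}$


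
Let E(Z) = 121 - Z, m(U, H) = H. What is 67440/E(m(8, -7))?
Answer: 4215/8 ≈ 526.88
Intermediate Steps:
67440/E(m(8, -7)) = 67440/(121 - 1*(-7)) = 67440/(121 + 7) = 67440/128 = 67440*(1/128) = 4215/8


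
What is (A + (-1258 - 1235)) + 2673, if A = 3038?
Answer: 3218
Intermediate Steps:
(A + (-1258 - 1235)) + 2673 = (3038 + (-1258 - 1235)) + 2673 = (3038 - 2493) + 2673 = 545 + 2673 = 3218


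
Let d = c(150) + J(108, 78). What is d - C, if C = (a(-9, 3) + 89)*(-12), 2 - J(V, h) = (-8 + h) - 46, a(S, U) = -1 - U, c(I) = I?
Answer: 1148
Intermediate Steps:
J(V, h) = 56 - h (J(V, h) = 2 - ((-8 + h) - 46) = 2 - (-54 + h) = 2 + (54 - h) = 56 - h)
C = -1020 (C = ((-1 - 1*3) + 89)*(-12) = ((-1 - 3) + 89)*(-12) = (-4 + 89)*(-12) = 85*(-12) = -1020)
d = 128 (d = 150 + (56 - 1*78) = 150 + (56 - 78) = 150 - 22 = 128)
d - C = 128 - 1*(-1020) = 128 + 1020 = 1148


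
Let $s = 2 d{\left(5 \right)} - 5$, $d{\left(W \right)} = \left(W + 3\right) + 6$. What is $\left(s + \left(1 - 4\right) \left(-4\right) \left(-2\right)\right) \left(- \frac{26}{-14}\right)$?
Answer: $- \frac{13}{7} \approx -1.8571$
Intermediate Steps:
$d{\left(W \right)} = 9 + W$ ($d{\left(W \right)} = \left(3 + W\right) + 6 = 9 + W$)
$s = 23$ ($s = 2 \left(9 + 5\right) - 5 = 2 \cdot 14 - 5 = 28 - 5 = 23$)
$\left(s + \left(1 - 4\right) \left(-4\right) \left(-2\right)\right) \left(- \frac{26}{-14}\right) = \left(23 + \left(1 - 4\right) \left(-4\right) \left(-2\right)\right) \left(- \frac{26}{-14}\right) = \left(23 + \left(-3\right) \left(-4\right) \left(-2\right)\right) \left(\left(-26\right) \left(- \frac{1}{14}\right)\right) = \left(23 + 12 \left(-2\right)\right) \frac{13}{7} = \left(23 - 24\right) \frac{13}{7} = \left(-1\right) \frac{13}{7} = - \frac{13}{7}$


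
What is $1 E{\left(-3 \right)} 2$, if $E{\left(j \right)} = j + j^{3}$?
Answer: $-60$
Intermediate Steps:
$1 E{\left(-3 \right)} 2 = 1 \left(-3 + \left(-3\right)^{3}\right) 2 = 1 \left(-3 - 27\right) 2 = 1 \left(-30\right) 2 = \left(-30\right) 2 = -60$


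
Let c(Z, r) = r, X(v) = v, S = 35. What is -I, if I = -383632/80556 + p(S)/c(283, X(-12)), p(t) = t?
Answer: 618587/80556 ≈ 7.6790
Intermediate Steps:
I = -618587/80556 (I = -383632/80556 + 35/(-12) = -383632*1/80556 + 35*(-1/12) = -95908/20139 - 35/12 = -618587/80556 ≈ -7.6790)
-I = -1*(-618587/80556) = 618587/80556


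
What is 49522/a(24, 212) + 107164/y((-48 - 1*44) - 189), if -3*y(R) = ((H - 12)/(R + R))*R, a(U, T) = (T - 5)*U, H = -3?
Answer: 532514557/12420 ≈ 42876.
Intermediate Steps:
a(U, T) = U*(-5 + T) (a(U, T) = (-5 + T)*U = U*(-5 + T))
y(R) = 5/2 (y(R) = -(-3 - 12)/(R + R)*R/3 = -(-15*1/(2*R))*R/3 = -(-15/(2*R))*R/3 = -⅓*(-15/2) = 5/2)
49522/a(24, 212) + 107164/y((-48 - 1*44) - 189) = 49522/((24*(-5 + 212))) + 107164/(5/2) = 49522/((24*207)) + 107164*(⅖) = 49522/4968 + 214328/5 = 49522*(1/4968) + 214328/5 = 24761/2484 + 214328/5 = 532514557/12420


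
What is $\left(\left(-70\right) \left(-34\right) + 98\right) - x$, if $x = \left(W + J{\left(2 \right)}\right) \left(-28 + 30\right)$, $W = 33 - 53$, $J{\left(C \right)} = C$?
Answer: $2514$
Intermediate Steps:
$W = -20$ ($W = 33 - 53 = -20$)
$x = -36$ ($x = \left(-20 + 2\right) \left(-28 + 30\right) = \left(-18\right) 2 = -36$)
$\left(\left(-70\right) \left(-34\right) + 98\right) - x = \left(\left(-70\right) \left(-34\right) + 98\right) - -36 = \left(2380 + 98\right) + 36 = 2478 + 36 = 2514$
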